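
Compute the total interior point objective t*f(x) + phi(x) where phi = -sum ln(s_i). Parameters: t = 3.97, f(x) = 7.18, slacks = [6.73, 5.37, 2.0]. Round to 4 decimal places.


Step 1: Compute log-barrier.
ln values: [1.9066, 1.6808, 0.6931]
phi = -(1.9066 + 1.6808 + 0.6931) = -4.2806
Step 2: Compute augmented objective.
t*f(x) = 3.97*7.18 = 28.5046
Total = 28.5046 - 4.2806 = 24.224


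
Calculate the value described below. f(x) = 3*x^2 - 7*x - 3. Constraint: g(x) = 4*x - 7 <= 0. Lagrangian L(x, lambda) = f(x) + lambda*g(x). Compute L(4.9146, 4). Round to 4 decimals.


Step 1: Evaluate f(x).
f(4.9146) = 3*4.9146^2 - 7*4.9146 - 3 = 35.0577
Step 2: Evaluate g(x).
g(4.9146) = 4*4.9146 - 7 = 12.6584
Step 3: Compute Lagrangian.
L = 35.0577 + 4*12.6584 = 85.6913


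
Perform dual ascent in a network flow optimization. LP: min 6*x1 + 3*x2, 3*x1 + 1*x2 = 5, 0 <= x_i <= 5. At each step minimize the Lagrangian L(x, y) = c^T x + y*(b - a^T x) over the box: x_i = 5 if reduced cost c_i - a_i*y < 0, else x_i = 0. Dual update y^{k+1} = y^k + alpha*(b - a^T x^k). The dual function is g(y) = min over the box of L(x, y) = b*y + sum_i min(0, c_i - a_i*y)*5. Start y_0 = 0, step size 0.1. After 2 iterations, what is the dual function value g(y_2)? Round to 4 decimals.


Dual ascent for LP: min 6*x1 + 3*x2, 3*x1 + 1*x2 = 5, 0 <= x_i <= 5
Step 1: y^k = 0.0, reduced costs: (6.0, 3.0)
  x^k = (0.0, 0.0), subgradient = b - a^T x = 5.0
  y^{k+1} = 0.0 + 0.1*5.0 = 0.5
Step 2: y^k = 0.5, reduced costs: (4.5, 2.5)
  x^k = (0.0, 0.0), subgradient = b - a^T x = 5.0
  y^{k+1} = 0.5 + 0.1*5.0 = 1.0
Dual objective at y_2 = 1.0: reduced costs (3.0, 2.0), box minimizer x = (0.0, 0.0)
g(y_2) = b*y + (c1 - a1*y)*x1 + (c2 - a2*y)*x2 = 5*1.0 + 3.0*0.0 + 2.0*0.0 = 5.0 + 0.0 + 0.0 = 5.0


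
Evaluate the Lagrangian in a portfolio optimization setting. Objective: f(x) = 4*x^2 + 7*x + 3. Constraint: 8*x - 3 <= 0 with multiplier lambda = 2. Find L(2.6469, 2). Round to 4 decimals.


Step 1: Evaluate f(x).
f(2.6469) = 4*2.6469^2 + 7*2.6469 + 3 = 49.5526
Step 2: Evaluate g(x).
g(2.6469) = 8*2.6469 - 3 = 18.1752
Step 3: Compute Lagrangian.
L = 49.5526 + 2*18.1752 = 85.903


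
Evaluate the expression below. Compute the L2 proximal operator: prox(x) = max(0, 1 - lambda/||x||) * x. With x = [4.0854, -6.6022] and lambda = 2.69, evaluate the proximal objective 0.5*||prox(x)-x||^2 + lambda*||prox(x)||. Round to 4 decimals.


Step 1: Compute ||x||.
||x|| = 7.764
Step 2: Compute scaling factor.
scale = max(0, 1 - 2.69/7.764) = 0.6535
Step 3: prox(x) = [2.6699, -4.3147]
||prox(x)|| = 5.074
Step 4: Proximal objective.
0.5*||prox-x||^2 = 3.6181
lambda*||prox|| = 13.6491
Total = 17.2671


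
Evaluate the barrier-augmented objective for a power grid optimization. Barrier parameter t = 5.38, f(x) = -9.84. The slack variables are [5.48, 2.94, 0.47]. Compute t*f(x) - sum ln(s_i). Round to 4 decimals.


Step 1: Compute log-barrier.
ln values: [1.7011, 1.0784, -0.755]
phi = -(1.7011 + 1.0784 - 0.755) = -2.0245
Step 2: Compute augmented objective.
t*f(x) = 5.38*-9.84 = -52.9392
Total = -52.9392 - 2.0245 = -54.9637


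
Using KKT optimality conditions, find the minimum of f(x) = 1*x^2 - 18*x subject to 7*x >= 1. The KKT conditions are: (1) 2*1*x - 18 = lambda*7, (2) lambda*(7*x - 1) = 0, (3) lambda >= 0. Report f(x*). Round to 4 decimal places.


Step 1: Try lambda = 0 (constraint inactive).
Stationarity: 2*1*x - 18 = 0
x* = 18/(2*1) = 9.0
Check constraint: 7*9.0 = 63.0 >= 1 -- satisfied.
Step 2: Compute optimal value.
f(x*) = 1*9.0^2 - 18*9.0 = -81.0


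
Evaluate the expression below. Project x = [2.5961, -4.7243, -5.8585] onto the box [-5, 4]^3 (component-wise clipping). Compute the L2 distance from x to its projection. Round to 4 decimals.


Project each component onto [-5, 4].
clip(2.5961) = 2.5961, clip(-4.7243) = -4.7243, clip(-5.8585) = -5.0
Projection = [2.5961, -4.7243, -5.0]
Squared diffs: [0.0, 0.0, 0.737]
Distance = sqrt(0.737) = 0.8585


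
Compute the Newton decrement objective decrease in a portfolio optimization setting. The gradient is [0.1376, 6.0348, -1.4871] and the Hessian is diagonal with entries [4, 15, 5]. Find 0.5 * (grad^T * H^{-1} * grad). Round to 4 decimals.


Step 1: H is diagonal, so H^(-1) * g = [0.0344, 0.4023, -0.2974].
Step 2: g^T H^(-1) g = sum_i g_i^2 / H_ii
  = (0.1376)^2/4 + (6.0348)^2/15 + (-1.4871)^2/5
  = 0.0047 + 2.4279 + 0.4423 = 2.8749
Step 3: Objective decrease = 0.5 * g^T H^(-1) g = 1.4375


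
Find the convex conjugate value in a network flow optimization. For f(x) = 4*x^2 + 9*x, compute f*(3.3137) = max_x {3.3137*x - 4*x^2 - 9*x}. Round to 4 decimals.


f*(y) = sup_x {y*x - a*x^2 - b*x} = sup_x {(y-b)*x - a*x^2}
FOC: (y - b) - 2a*x = 0 => x* = (y - b)/(2a)
x* = (3.3137 - 9)/(2*4) = -0.7108
f*(3.3137) = (y-b)^2/(4a) = (3.3137 - 9)^2/(4*4)
= 32.334/16 = 2.0209


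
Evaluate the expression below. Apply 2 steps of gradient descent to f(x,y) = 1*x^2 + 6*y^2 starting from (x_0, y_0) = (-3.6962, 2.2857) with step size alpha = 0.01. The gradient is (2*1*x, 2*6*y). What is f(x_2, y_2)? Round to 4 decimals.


Gradient descent on f(x,y) = 1*x^2 + 6*y^2.
Starting point: (-3.6962, 2.2857), alpha = 0.01
Step 1: grad_x = 2*1*-3.6962 = -7.3924, grad_y = 2*6*2.2857 = 27.4284
  x_1 = -3.6962 - 0.01*-7.3924 = -3.6223
  y_1 = 2.2857 - 0.01*27.4284 = 2.0114
Step 2: grad_x = 2*1*-3.6223 = -7.2446, grad_y = 2*6*2.0114 = 24.137
  x_2 = -3.6223 - 0.01*-7.2446 = -3.5498
  y_2 = 2.0114 - 0.01*24.137 = 1.77
f(-3.5498, 1.77) = 1*(-3.5498)^2 + 6*1.77^2 = 31.3997


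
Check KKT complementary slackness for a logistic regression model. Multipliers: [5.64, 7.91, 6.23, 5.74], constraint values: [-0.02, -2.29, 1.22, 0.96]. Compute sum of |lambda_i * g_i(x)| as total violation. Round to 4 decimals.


KKT complementary slackness check:
lambda_1 * g_1 = 5.64 * -0.02 = -0.1128
lambda_2 * g_2 = 7.91 * -2.29 = -18.1139
lambda_3 * g_3 = 6.23 * 1.22 = 7.6006
lambda_4 * g_4 = 5.74 * 0.96 = 5.5104
Total violation = 0.1128 + 18.1139 + 7.6006 + 5.5104 = 31.3377


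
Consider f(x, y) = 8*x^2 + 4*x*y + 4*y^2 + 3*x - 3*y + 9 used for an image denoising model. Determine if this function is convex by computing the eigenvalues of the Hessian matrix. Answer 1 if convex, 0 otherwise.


The Hessian of f(x,y) = 8*x^2 + 4*x*y + 4*y^2 + 3*x - 3*y + 9 is:
H = [[16, 4], [4, 8]]
Trace = 16 + 8 = 24
Determinant = 16*8 - (4)^2 = 112
Discriminant = (24)^2 - 4*112 = 128.0
Eigenvalues: lambda_1 = 6.3431, lambda_2 = 17.6569
The function is convex.

1


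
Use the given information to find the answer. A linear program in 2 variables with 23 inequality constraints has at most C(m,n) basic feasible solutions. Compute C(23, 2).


Each vertex corresponds to some choice of n active constraints out of m, so the number of vertices is at most C(m, n) = m! / (n!(m-n)!).
m = 23, n = 2
Numerator: 23 * 22
Denominator: 2! = 2
C(23, 2) = 253


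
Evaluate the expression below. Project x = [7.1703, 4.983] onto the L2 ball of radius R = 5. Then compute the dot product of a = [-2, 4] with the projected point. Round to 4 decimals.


Step 1: Compute ||x|| (intermediates to 6 decimals).
||x|| = sqrt(7.1703^2 + 4.983^2) = 8.731752
Step 2: Project.
Since ||x|| > R, scale = R/||x|| = 5/8.731752 = 0.572623, proj(x) = scale * x
proj(x) = [4.105879, 2.85338]
Step 3: Dot product.
a^T * proj(x) = -2*4.105879 + 4*2.85338 = 3.2018


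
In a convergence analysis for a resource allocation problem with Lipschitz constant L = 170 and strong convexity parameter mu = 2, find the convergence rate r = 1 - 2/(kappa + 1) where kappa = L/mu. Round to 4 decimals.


Step 1: Compute the condition number.
kappa = L/mu = 170/2 = 85.0
Step 2: Compute the convergence rate.
r = 1 - 2/(kappa + 1) = 1 - 2*mu/(L + mu) = (L - mu)/(L + mu) = 168/172 = 0.9767


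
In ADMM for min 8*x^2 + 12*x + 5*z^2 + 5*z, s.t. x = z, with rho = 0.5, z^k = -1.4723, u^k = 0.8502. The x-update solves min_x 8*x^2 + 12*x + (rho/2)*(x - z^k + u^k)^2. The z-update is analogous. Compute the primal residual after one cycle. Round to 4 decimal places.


ADMM iteration with rho = 0.5, z^k = -1.4723, u^k = 0.8502
Step 1: x-update.
Minimize 8*x^2 + 12*x + (0.5/2)*(x + 1.4723 + 0.8502)^2
FOC: (2*8 + 0.5)*x = -12 + 0.5*(-1.4723 - 0.8502)
x^{k+1} = -0.7977
Step 2: z-update.
Minimize 5*z^2 + 5*z + (0.5/2)*(-0.7977 - z + 0.8502)^2
FOC: (2*5 + 0.5)*z = -5 + 0.5*(-0.7977 + 0.8502)
z^{k+1} = -0.4737
Step 3: u-update.
u^{k+1} = 0.8502 - 0.7977 + 0.4737 = 0.5262
Step 4: Primal residual = |-0.7977 + 0.4737| = 0.324


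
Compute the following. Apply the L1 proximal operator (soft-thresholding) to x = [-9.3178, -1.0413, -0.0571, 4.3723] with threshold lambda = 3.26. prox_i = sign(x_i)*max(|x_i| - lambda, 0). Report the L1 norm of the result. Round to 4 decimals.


Soft-thresholding with lambda = 3.26:
prox(-9.3178) = sign(-9.3178)*max(|-9.3178| - 3.26, 0) = -6.0578
prox(-1.0413) = sign(-1.0413)*max(|-1.0413| - 3.26, 0) = 0.0
prox(-0.0571) = sign(-0.0571)*max(|-0.0571| - 3.26, 0) = 0.0
prox(4.3723) = sign(4.3723)*max(|4.3723| - 3.26, 0) = 1.1123
prox(x) = [-6.0578, 0.0, 0.0, 1.1123]
||prox(x)||_1 = 6.0578 + 0.0 + 0.0 + 1.1123 = 7.1701


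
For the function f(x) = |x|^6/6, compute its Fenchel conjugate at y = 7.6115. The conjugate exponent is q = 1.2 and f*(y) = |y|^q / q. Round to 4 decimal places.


The conjugate exponent q satisfies 1/p + 1/q = 1.
p = 6, so q = 6/(6 - 1) = 1.2
|y|^q = 7.6115^1.2 = 11.4226
f*(7.6115) = 11.4226 / 1.2 = 9.5188


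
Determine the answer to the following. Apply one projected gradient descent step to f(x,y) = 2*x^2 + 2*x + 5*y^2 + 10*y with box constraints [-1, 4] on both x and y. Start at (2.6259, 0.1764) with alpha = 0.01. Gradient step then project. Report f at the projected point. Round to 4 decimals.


Step 1: Compute gradient at (2.6259, 0.1764).
grad_x = 2*2*2.6259 + 2 = 12.5036
grad_y = 2*5*0.1764 + 10 = 11.764
Step 2: Gradient step.
x_raw = 2.6259 - 0.01*12.5036 = 2.5009
y_raw = 0.1764 - 0.01*11.764 = 0.0588
Step 3: Project onto [-1, 4].
x_proj = clip(2.5009) = 2.5009
y_proj = clip(0.0588) = 0.0588
Step 4: Evaluate f.
f(2.5009, 0.0588) = 18.1152


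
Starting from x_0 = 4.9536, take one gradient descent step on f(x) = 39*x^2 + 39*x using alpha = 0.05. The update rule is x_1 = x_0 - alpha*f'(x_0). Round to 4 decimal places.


We compute the gradient at x_0 and apply the update.
f'(x) = 78*x + 39
f'(4.9536) = 78*4.9536 + 39 = 425.3808
x_1 = 4.9536 - 0.05*425.3808 = -16.3154


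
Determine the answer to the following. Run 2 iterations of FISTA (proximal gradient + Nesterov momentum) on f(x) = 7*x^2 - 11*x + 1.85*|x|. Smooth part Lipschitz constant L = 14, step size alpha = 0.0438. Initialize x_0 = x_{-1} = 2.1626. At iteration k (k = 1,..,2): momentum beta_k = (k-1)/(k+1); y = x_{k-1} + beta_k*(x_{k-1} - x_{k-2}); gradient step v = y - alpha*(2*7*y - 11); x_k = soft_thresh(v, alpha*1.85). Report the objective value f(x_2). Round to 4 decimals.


FISTA on f(x) = 7*x^2 - 11*x + 1.85*|x|
L = 14, alpha = 0.0438
Iteration 1: beta = 0.0, y = 2.1626 + 0.0*(2.1626 - 2.1626) = 2.1626
  grad(y) = 19.2764, v = y - alpha*grad = 1.3183
  prox(v) = soft_thresh(1.3183, 0.081) = 1.2373
Iteration 2: beta = 0.3333, y = 1.2373 + 0.3333*(1.2373 - 2.1626) = 0.9288
  grad(y) = 2.0035, v = y - alpha*grad = 0.8411
  prox(v) = soft_thresh(0.8411, 0.081) = 0.76
f(x_2) = 7*0.76^2 - 11*0.76 + 1.85*|0.76| = -2.9107


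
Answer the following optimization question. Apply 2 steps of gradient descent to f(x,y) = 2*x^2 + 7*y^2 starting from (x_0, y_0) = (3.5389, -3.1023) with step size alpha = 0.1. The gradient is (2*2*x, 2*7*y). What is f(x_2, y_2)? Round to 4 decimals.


Gradient descent on f(x,y) = 2*x^2 + 7*y^2.
Starting point: (3.5389, -3.1023), alpha = 0.1
Step 1: grad_x = 2*2*3.5389 = 14.1556, grad_y = 2*7*-3.1023 = -43.4322
  x_1 = 3.5389 - 0.1*14.1556 = 2.1233
  y_1 = -3.1023 - 0.1*-43.4322 = 1.2409
Step 2: grad_x = 2*2*2.1233 = 8.4934, grad_y = 2*7*1.2409 = 17.3729
  x_2 = 2.1233 - 0.1*8.4934 = 1.274
  y_2 = 1.2409 - 0.1*17.3729 = -0.4964
f(1.274, -0.4964) = 2*1.274^2 + 7*(-0.4964)^2 = 4.9708


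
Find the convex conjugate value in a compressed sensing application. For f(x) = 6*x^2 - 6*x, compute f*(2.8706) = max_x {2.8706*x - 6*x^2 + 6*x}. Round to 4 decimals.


f*(y) = sup_x {y*x - a*x^2 - b*x} = sup_x {(y-b)*x - a*x^2}
FOC: (y - b) - 2a*x = 0 => x* = (y - b)/(2a)
x* = (2.8706 + 6)/(2*6) = 0.7392
f*(2.8706) = (y-b)^2/(4a) = (2.8706 + 6)^2/(4*6)
= 78.6875/24 = 3.2786


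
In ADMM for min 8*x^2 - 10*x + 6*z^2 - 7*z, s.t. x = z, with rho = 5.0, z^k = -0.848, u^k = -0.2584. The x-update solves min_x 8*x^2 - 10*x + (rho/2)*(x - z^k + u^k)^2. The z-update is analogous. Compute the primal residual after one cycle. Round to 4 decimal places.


ADMM iteration with rho = 5.0, z^k = -0.848, u^k = -0.2584
Step 1: x-update.
Minimize 8*x^2 - 10*x + (5.0/2)*(x + 0.848 - 0.2584)^2
FOC: (2*8 + 5.0)*x = 10 + 5.0*(-0.848 + 0.2584)
x^{k+1} = 0.3358
Step 2: z-update.
Minimize 6*z^2 - 7*z + (5.0/2)*(0.3358 - z - 0.2584)^2
FOC: (2*6 + 5.0)*z = 7 + 5.0*(0.3358 - 0.2584)
z^{k+1} = 0.4345
Step 3: u-update.
u^{k+1} = -0.2584 + 0.3358 - 0.4345 = -0.3571
Step 4: Primal residual = |0.3358 - 0.4345| = 0.0987


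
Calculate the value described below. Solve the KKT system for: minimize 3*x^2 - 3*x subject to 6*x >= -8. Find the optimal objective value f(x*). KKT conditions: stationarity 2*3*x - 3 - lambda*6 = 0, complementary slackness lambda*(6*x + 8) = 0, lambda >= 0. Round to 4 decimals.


Step 1: Try lambda = 0 (constraint inactive).
Stationarity: 2*3*x - 3 = 0
x* = 3/(2*3) = 0.5
Check constraint: 6*0.5 = 3.0 >= -8 -- satisfied.
Step 2: Compute optimal value.
f(x*) = 3*0.5^2 - 3*0.5 = -0.75


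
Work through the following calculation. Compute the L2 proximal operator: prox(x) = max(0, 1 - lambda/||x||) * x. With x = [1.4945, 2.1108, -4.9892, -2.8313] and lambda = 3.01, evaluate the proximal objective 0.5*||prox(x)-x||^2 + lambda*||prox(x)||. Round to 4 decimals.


Step 1: Compute ||x||.
||x|| = 6.2926
Step 2: Compute scaling factor.
scale = max(0, 1 - 3.01/6.2926) = 0.5217
Step 3: prox(x) = [0.7796, 1.1011, -2.6027, -1.477]
||prox(x)|| = 3.2826
Step 4: Proximal objective.
0.5*||prox-x||^2 = 4.5301
lambda*||prox|| = 9.8806
Total = 14.4108


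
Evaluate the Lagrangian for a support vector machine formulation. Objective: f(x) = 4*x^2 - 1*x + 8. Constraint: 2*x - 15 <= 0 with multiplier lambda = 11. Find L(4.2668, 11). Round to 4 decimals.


Step 1: Evaluate f(x).
f(4.2668) = 4*4.2668^2 - 1*4.2668 + 8 = 76.5555
Step 2: Evaluate g(x).
g(4.2668) = 2*4.2668 - 15 = -6.4664
Step 3: Compute Lagrangian.
L = 76.5555 + 11*-6.4664 = 5.4251


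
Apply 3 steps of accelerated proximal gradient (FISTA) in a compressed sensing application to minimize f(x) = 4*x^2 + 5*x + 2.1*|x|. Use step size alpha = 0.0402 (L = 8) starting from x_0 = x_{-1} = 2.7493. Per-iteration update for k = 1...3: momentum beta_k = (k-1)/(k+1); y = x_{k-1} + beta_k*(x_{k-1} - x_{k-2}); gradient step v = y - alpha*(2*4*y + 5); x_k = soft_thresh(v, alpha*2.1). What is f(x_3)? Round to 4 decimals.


FISTA on f(x) = 4*x^2 + 5*x + 2.1*|x|
L = 8, alpha = 0.0402
Iteration 1: beta = 0.0, y = 2.7493 + 0.0*(2.7493 - 2.7493) = 2.7493
  grad(y) = 26.9944, v = y - alpha*grad = 1.6641
  prox(v) = soft_thresh(1.6641, 0.0844) = 1.5797
Iteration 2: beta = 0.3333, y = 1.5797 + 0.3333*(1.5797 - 2.7493) = 1.1898
  grad(y) = 14.5187, v = y - alpha*grad = 0.6062
  prox(v) = soft_thresh(0.6062, 0.0844) = 0.5218
Iteration 3: beta = 0.5, y = 0.5218 + 0.5*(0.5218 - 1.5797) = -0.0072
  grad(y) = 4.9424, v = y - alpha*grad = -0.2059
  prox(v) = soft_thresh(-0.2059, 0.0844) = -0.1215
f(x_3) = 4*(-0.1215)^2 + 5*(-0.1215) + 2.1*|-0.1215| = -0.2932


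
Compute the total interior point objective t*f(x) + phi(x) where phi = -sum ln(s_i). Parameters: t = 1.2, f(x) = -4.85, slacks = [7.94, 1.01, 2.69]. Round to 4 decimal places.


Step 1: Compute log-barrier.
ln values: [2.0719, 0.01, 0.9895]
phi = -(2.0719 + 0.01 + 0.9895) = -3.0714
Step 2: Compute augmented objective.
t*f(x) = 1.2*-4.85 = -5.82
Total = -5.82 - 3.0714 = -8.8914


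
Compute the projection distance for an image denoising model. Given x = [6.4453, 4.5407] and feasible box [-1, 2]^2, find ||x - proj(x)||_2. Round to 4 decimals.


Project each component onto [-1, 2].
clip(6.4453) = 2.0, clip(4.5407) = 2.0
Projection = [2.0, 2.0]
Squared diffs: [19.7607, 6.4552]
Distance = sqrt(26.2159) = 5.1201


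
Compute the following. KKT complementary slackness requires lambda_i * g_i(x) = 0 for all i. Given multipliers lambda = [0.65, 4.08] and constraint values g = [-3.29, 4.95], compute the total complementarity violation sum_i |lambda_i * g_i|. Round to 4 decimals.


KKT complementary slackness check:
lambda_1 * g_1 = 0.65 * -3.29 = -2.1385
lambda_2 * g_2 = 4.08 * 4.95 = 20.196
Total violation = 2.1385 + 20.196 = 22.3345


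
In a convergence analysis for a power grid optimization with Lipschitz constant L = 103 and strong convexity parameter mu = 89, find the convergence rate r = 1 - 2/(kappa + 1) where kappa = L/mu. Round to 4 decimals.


Step 1: Compute the condition number.
kappa = L/mu = 103/89 = 1.1573
Step 2: Compute the convergence rate.
r = 1 - 2/(kappa + 1) = 1 - 2*mu/(L + mu) = (L - mu)/(L + mu) = 14/192 = 0.0729


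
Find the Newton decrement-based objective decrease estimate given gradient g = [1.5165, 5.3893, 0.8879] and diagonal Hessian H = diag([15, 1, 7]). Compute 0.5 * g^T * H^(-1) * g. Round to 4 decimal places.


Step 1: H is diagonal, so H^(-1) * g = [0.1011, 5.3893, 0.1268].
Step 2: g^T H^(-1) g = sum_i g_i^2 / H_ii
  = (1.5165)^2/15 + (5.3893)^2/1 + (0.8879)^2/7
  = 0.1533 + 29.0446 + 0.1126 = 29.3105
Step 3: Objective decrease = 0.5 * g^T H^(-1) g = 14.6552


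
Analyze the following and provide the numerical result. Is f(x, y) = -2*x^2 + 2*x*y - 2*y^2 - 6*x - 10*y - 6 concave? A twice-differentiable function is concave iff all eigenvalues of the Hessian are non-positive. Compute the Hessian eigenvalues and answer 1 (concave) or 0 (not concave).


The Hessian of f(x,y) = -2*x^2 + 2*x*y - 2*y^2 - 6*x - 10*y - 6 is:
H = [[-4, 2], [2, -4]]
Trace = -4 - 4 = -8
Determinant = -4*-4 - (2)^2 = 12
Discriminant = (-8)^2 - 4*12 = 16.0
Eigenvalues: lambda_1 = -6.0, lambda_2 = -2.0
The function is concave.

1


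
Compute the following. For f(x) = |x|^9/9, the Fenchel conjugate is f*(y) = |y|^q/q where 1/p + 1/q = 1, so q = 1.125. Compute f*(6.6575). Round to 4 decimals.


The conjugate exponent q satisfies 1/p + 1/q = 1.
p = 9, so q = 9/(9 - 1) = 1.125
|y|^q = 6.6575^1.125 = 8.4377
f*(6.6575) = 8.4377 / 1.125 = 7.5002


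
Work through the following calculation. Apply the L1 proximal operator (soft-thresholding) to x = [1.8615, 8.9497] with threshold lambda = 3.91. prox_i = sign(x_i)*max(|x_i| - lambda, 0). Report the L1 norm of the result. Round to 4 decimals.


Soft-thresholding with lambda = 3.91:
prox(1.8615) = sign(1.8615)*max(|1.8615| - 3.91, 0) = 0.0
prox(8.9497) = sign(8.9497)*max(|8.9497| - 3.91, 0) = 5.0397
prox(x) = [0.0, 5.0397]
||prox(x)||_1 = 0.0 + 5.0397 = 5.0397


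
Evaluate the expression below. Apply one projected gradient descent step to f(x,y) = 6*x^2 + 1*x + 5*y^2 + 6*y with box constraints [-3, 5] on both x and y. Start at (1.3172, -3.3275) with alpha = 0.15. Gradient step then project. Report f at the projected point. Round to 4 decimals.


Step 1: Compute gradient at (1.3172, -3.3275).
grad_x = 2*6*1.3172 + 1 = 16.8064
grad_y = 2*5*-3.3275 + 6 = -27.275
Step 2: Gradient step.
x_raw = 1.3172 - 0.15*16.8064 = -1.2038
y_raw = -3.3275 - 0.15*-27.275 = 0.7638
Step 3: Project onto [-3, 5].
x_proj = clip(-1.2038) = -1.2038
y_proj = clip(0.7638) = 0.7638
Step 4: Evaluate f.
f(-1.2038, 0.7638) = 14.9895


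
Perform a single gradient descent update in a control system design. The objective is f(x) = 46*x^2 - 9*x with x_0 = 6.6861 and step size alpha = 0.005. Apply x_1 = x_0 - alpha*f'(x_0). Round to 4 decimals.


We compute the gradient at x_0 and apply the update.
f'(x) = 92*x - 9
f'(6.6861) = 92*6.6861 - 9 = 606.1212
x_1 = 6.6861 - 0.005*606.1212 = 3.6555


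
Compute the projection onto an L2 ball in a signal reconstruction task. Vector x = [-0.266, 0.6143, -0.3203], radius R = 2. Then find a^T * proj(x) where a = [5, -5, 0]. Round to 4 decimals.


Step 1: Compute ||x|| (intermediates to 6 decimals).
||x|| = sqrt((-0.266)^2 + 0.6143^2 + (-0.3203)^2) = 0.7421
Step 2: Project.
Since ||x|| <= R, proj = x (no scaling needed).
proj(x) = [-0.266, 0.6143, -0.3203]
Step 3: Dot product.
a^T * proj(x) = 5*(-0.266) - 5*0.6143 + 0*(-0.3203) = -4.4015


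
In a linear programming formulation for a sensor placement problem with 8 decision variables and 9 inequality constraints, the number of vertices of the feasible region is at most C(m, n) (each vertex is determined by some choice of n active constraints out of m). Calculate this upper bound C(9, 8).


Each vertex corresponds to some choice of n active constraints out of m, so the number of vertices is at most C(m, n) = m! / (n!(m-n)!).
m = 9, n = 8
Numerator: 9 * 8 * 7 * 6 * 5 * 4 * 3 * 2
Denominator: 8! = 40320
C(9, 8) = 9


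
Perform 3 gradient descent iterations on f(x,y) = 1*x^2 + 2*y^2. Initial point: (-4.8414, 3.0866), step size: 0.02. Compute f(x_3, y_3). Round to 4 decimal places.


Gradient descent on f(x,y) = 1*x^2 + 2*y^2.
Starting point: (-4.8414, 3.0866), alpha = 0.02
Step 1: grad_x = 2*1*-4.8414 = -9.6828, grad_y = 2*2*3.0866 = 12.3464
  x_1 = -4.8414 - 0.02*-9.6828 = -4.6477
  y_1 = 3.0866 - 0.02*12.3464 = 2.8397
Step 2: grad_x = 2*1*-4.6477 = -9.2955, grad_y = 2*2*2.8397 = 11.3587
  x_2 = -4.6477 - 0.02*-9.2955 = -4.4618
  y_2 = 2.8397 - 0.02*11.3587 = 2.6125
Step 3: grad_x = 2*1*-4.4618 = -8.9237, grad_y = 2*2*2.6125 = 10.45
  x_3 = -4.4618 - 0.02*-8.9237 = -4.2834
  y_3 = 2.6125 - 0.02*10.45 = 2.4035
f(-4.2834, 2.4035) = 1*(-4.2834)^2 + 2*2.4035^2 = 29.9008


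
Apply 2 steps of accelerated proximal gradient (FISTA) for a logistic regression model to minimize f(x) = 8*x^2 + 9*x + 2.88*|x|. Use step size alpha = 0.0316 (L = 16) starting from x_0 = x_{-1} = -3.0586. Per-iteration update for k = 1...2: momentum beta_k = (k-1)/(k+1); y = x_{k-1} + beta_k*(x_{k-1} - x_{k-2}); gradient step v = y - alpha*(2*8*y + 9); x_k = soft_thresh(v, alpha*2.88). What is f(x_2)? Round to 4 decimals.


FISTA on f(x) = 8*x^2 + 9*x + 2.88*|x|
L = 16, alpha = 0.0316
Iteration 1: beta = 0.0, y = -3.0586 + 0.0*(-3.0586 + 3.0586) = -3.0586
  grad(y) = -39.9376, v = y - alpha*grad = -1.7966
  prox(v) = soft_thresh(-1.7966, 0.091) = -1.7056
Iteration 2: beta = 0.3333, y = -1.7056 + 0.3333*(-1.7056 + 3.0586) = -1.2546
  grad(y) = -11.0728, v = y - alpha*grad = -0.9047
  prox(v) = soft_thresh(-0.9047, 0.091) = -0.8136
f(x_2) = 8*(-0.8136)^2 + 9*(-0.8136) + 2.88*|-0.8136| = 0.3166


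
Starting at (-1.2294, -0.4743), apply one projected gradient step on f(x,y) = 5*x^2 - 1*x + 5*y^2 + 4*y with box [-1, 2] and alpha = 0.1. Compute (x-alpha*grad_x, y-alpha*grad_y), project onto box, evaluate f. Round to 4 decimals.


Step 1: Compute gradient at (-1.2294, -0.4743).
grad_x = 2*5*-1.2294 - 1 = -13.294
grad_y = 2*5*-0.4743 + 4 = -0.743
Step 2: Gradient step.
x_raw = -1.2294 - 0.1*-13.294 = 0.1
y_raw = -0.4743 - 0.1*-0.743 = -0.4
Step 3: Project onto [-1, 2].
x_proj = clip(0.1) = 0.1
y_proj = clip(-0.4) = -0.4
Step 4: Evaluate f.
f(0.1, -0.4) = -0.85


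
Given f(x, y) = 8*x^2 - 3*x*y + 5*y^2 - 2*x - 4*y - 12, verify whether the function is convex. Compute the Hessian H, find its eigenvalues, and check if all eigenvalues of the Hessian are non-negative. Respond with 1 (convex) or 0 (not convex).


The Hessian of f(x,y) = 8*x^2 - 3*x*y + 5*y^2 - 2*x - 4*y - 12 is:
H = [[16, -3], [-3, 10]]
Trace = 16 + 10 = 26
Determinant = 16*10 - (-3)^2 = 151
Discriminant = (26)^2 - 4*151 = 72.0
Eigenvalues: lambda_1 = 8.7574, lambda_2 = 17.2426
The function is convex.

1


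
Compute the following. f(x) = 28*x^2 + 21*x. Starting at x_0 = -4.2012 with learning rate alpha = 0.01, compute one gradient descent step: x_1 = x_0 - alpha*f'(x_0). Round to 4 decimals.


We compute the gradient at x_0 and apply the update.
f'(x) = 56*x + 21
f'(-4.2012) = 56*-4.2012 + 21 = -214.2672
x_1 = -4.2012 - 0.01*-214.2672 = -2.0585


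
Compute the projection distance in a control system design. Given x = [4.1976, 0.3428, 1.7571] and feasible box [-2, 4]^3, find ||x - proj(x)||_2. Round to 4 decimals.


Project each component onto [-2, 4].
clip(4.1976) = 4.0, clip(0.3428) = 0.3428, clip(1.7571) = 1.7571
Projection = [4.0, 0.3428, 1.7571]
Squared diffs: [0.039, 0.0, 0.0]
Distance = sqrt(0.039) = 0.1976


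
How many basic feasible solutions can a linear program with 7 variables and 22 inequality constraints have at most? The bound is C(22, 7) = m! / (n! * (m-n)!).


Each vertex corresponds to some choice of n active constraints out of m, so the number of vertices is at most C(m, n) = m! / (n!(m-n)!).
m = 22, n = 7
Numerator: 22 * 21 * 20 * 19 * 18 * 17 * 16
Denominator: 7! = 5040
C(22, 7) = 170544


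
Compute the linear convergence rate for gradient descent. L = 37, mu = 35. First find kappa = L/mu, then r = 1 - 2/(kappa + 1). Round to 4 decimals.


Step 1: Compute the condition number.
kappa = L/mu = 37/35 = 1.0571
Step 2: Compute the convergence rate.
r = 1 - 2/(kappa + 1) = 1 - 2*mu/(L + mu) = (L - mu)/(L + mu) = 2/72 = 0.0278


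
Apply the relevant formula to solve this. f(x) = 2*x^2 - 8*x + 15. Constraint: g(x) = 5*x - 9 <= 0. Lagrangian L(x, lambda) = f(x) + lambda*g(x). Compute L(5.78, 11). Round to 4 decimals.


Step 1: Evaluate f(x).
f(5.78) = 2*5.78^2 - 8*5.78 + 15 = 35.5768
Step 2: Evaluate g(x).
g(5.78) = 5*5.78 - 9 = 19.9
Step 3: Compute Lagrangian.
L = 35.5768 + 11*19.9 = 254.4768


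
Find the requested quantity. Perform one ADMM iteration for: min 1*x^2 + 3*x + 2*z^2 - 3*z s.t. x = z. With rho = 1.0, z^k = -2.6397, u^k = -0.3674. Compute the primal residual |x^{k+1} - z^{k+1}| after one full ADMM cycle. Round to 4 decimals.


ADMM iteration with rho = 1.0, z^k = -2.6397, u^k = -0.3674
Step 1: x-update.
Minimize 1*x^2 + 3*x + (1.0/2)*(x + 2.6397 - 0.3674)^2
FOC: (2*1 + 1.0)*x = -3 + 1.0*(-2.6397 + 0.3674)
x^{k+1} = -1.7574
Step 2: z-update.
Minimize 2*z^2 - 3*z + (1.0/2)*(-1.7574 - z - 0.3674)^2
FOC: (2*2 + 1.0)*z = 3 + 1.0*(-1.7574 - 0.3674)
z^{k+1} = 0.175
Step 3: u-update.
u^{k+1} = -0.3674 - 1.7574 - 0.175 = -2.2999
Step 4: Primal residual = |-1.7574 - 0.175| = 1.9325


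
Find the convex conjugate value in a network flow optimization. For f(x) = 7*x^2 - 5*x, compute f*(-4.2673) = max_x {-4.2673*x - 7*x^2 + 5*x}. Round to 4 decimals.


f*(y) = sup_x {y*x - a*x^2 - b*x} = sup_x {(y-b)*x - a*x^2}
FOC: (y - b) - 2a*x = 0 => x* = (y - b)/(2a)
x* = (-4.2673 + 5)/(2*7) = 0.0523
f*(-4.2673) = (y-b)^2/(4a) = (-4.2673 + 5)^2/(4*7)
= 0.5368/28 = 0.0192


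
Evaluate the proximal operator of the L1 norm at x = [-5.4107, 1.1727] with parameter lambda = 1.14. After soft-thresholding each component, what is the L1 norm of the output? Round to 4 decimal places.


Soft-thresholding with lambda = 1.14:
prox(-5.4107) = sign(-5.4107)*max(|-5.4107| - 1.14, 0) = -4.2707
prox(1.1727) = sign(1.1727)*max(|1.1727| - 1.14, 0) = 0.0327
prox(x) = [-4.2707, 0.0327]
||prox(x)||_1 = 4.2707 + 0.0327 = 4.3034


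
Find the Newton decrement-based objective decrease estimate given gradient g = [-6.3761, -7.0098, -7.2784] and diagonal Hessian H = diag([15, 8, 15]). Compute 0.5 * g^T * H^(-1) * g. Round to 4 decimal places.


Step 1: H is diagonal, so H^(-1) * g = [-0.4251, -0.8762, -0.4852].
Step 2: g^T H^(-1) g = sum_i g_i^2 / H_ii
  = (-6.3761)^2/15 + (-7.0098)^2/8 + (-7.2784)^2/15
  = 2.7103 + 6.1422 + 3.5317 = 12.3841
Step 3: Objective decrease = 0.5 * g^T H^(-1) g = 6.1921


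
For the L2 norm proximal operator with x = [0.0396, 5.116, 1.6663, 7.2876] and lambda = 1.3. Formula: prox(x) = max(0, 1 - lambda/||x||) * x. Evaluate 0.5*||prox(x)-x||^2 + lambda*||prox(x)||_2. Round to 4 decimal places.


Step 1: Compute ||x||.
||x|| = 9.0587
Step 2: Compute scaling factor.
scale = max(0, 1 - 1.3/9.0587) = 0.8565
Step 3: prox(x) = [0.0339, 4.3818, 1.4272, 6.2418]
||prox(x)|| = 7.7587
Step 4: Proximal objective.
0.5*||prox-x||^2 = 0.845
lambda*||prox|| = 10.0863
Total = 10.9314


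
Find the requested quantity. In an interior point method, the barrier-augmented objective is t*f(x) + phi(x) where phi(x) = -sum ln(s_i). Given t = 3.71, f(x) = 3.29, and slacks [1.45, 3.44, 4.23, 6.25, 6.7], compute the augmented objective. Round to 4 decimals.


Step 1: Compute log-barrier.
ln values: [0.3716, 1.2355, 1.4422, 1.8326, 1.9021]
phi = -(0.3716 + 1.2355 + 1.4422 + 1.8326 + 1.9021) = -6.7839
Step 2: Compute augmented objective.
t*f(x) = 3.71*3.29 = 12.2059
Total = 12.2059 - 6.7839 = 5.422


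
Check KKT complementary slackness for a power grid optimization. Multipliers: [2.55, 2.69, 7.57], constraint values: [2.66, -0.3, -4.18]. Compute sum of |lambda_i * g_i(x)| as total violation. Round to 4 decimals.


KKT complementary slackness check:
lambda_1 * g_1 = 2.55 * 2.66 = 6.783
lambda_2 * g_2 = 2.69 * -0.3 = -0.807
lambda_3 * g_3 = 7.57 * -4.18 = -31.6426
Total violation = 6.783 + 0.807 + 31.6426 = 39.2326


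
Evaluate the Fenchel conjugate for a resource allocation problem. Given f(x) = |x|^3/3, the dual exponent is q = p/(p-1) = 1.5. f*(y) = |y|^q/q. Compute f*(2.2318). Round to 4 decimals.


The conjugate exponent q satisfies 1/p + 1/q = 1.
p = 3, so q = 3/(3 - 1) = 1.5
|y|^q = 2.2318^1.5 = 3.3341
f*(2.2318) = 3.3341 / 1.5 = 2.2228


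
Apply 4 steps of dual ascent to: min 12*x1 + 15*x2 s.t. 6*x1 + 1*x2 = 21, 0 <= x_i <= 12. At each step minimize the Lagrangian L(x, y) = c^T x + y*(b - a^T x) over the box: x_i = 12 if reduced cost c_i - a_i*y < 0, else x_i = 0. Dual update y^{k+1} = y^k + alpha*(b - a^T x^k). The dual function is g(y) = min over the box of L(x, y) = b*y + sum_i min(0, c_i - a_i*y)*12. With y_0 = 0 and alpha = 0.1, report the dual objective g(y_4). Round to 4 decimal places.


Dual ascent for LP: min 12*x1 + 15*x2, 6*x1 + 1*x2 = 21, 0 <= x_i <= 12
Step 1: y^k = 0.0, reduced costs: (12.0, 15.0)
  x^k = (0.0, 0.0), subgradient = b - a^T x = 21.0
  y^{k+1} = 0.0 + 0.1*21.0 = 2.1
Step 2: y^k = 2.1, reduced costs: (-0.6, 12.9)
  x^k = (12.0, 0.0), subgradient = b - a^T x = -51.0
  y^{k+1} = 2.1 + 0.1*-51.0 = -3.0
Step 3: y^k = -3.0, reduced costs: (30.0, 18.0)
  x^k = (0.0, 0.0), subgradient = b - a^T x = 21.0
  y^{k+1} = -3.0 + 0.1*21.0 = -0.9
Step 4: y^k = -0.9, reduced costs: (17.4, 15.9)
  x^k = (0.0, 0.0), subgradient = b - a^T x = 21.0
  y^{k+1} = -0.9 + 0.1*21.0 = 1.2
Dual objective at y_4 = 1.2: reduced costs (4.8, 13.8), box minimizer x = (0.0, 0.0)
g(y_4) = b*y + (c1 - a1*y)*x1 + (c2 - a2*y)*x2 = 21*1.2 + 4.8*0.0 + 13.8*0.0 = 25.2 + 0.0 + 0.0 = 25.2


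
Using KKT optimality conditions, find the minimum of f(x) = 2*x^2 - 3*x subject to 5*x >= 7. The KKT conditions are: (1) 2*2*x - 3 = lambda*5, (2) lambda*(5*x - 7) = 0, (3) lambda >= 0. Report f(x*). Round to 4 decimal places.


Step 1: Try lambda = 0 (constraint inactive).
x_unc = 3/(2*2) = 0.75
Check: 5*0.75 = 3.75 < 7 -- violated!
Step 2: Constraint must be active: 5*x = 7
x* = 7/5 = 1.4
lambda = (2*2*1.4 - 3)/5 = 0.52
Step 3: Compute optimal value.
f(x*) = 2*1.4^2 - 3*1.4 = -0.28


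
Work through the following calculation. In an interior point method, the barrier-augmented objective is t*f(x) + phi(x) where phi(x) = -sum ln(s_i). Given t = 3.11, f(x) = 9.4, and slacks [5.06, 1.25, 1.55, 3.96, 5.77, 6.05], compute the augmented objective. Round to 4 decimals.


Step 1: Compute log-barrier.
ln values: [1.6214, 0.2231, 0.4383, 1.3762, 1.7527, 1.8001]
phi = -(1.6214 + 0.2231 + 0.4383 + 1.3762 + 1.7527 + 1.8001) = -7.2117
Step 2: Compute augmented objective.
t*f(x) = 3.11*9.4 = 29.234
Total = 29.234 - 7.2117 = 22.0223


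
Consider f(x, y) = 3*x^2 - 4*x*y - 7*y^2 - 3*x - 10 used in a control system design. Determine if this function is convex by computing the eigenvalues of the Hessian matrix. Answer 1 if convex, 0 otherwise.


The Hessian of f(x,y) = 3*x^2 - 4*x*y - 7*y^2 - 3*x - 10 is:
H = [[6, -4], [-4, -14]]
Trace = 6 - 14 = -8
Determinant = 6*-14 - (-4)^2 = -100
Discriminant = (-8)^2 - 4*-100 = 464.0
Eigenvalues: lambda_1 = -14.7703, lambda_2 = 6.7703
The function is not convex.

0


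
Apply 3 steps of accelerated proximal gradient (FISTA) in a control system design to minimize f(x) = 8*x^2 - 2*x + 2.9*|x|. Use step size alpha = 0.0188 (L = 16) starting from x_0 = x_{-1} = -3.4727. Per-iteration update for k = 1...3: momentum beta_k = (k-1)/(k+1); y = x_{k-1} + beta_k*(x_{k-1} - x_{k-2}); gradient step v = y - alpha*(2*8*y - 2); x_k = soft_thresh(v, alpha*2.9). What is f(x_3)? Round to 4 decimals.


FISTA on f(x) = 8*x^2 - 2*x + 2.9*|x|
L = 16, alpha = 0.0188
Iteration 1: beta = 0.0, y = -3.4727 + 0.0*(-3.4727 + 3.4727) = -3.4727
  grad(y) = -57.5632, v = y - alpha*grad = -2.3905
  prox(v) = soft_thresh(-2.3905, 0.0545) = -2.336
Iteration 2: beta = 0.3333, y = -2.336 + 0.3333*(-2.336 + 3.4727) = -1.9571
  grad(y) = -33.3134, v = y - alpha*grad = -1.3308
  prox(v) = soft_thresh(-1.3308, 0.0545) = -1.2763
Iteration 3: beta = 0.5, y = -1.2763 + 0.5*(-1.2763 + 2.336) = -0.7464
  grad(y) = -13.9427, v = y - alpha*grad = -0.4843
  prox(v) = soft_thresh(-0.4843, 0.0545) = -0.4298
f(x_3) = 8*(-0.4298)^2 - 2*(-0.4298) + 2.9*|-0.4298| = 3.5836


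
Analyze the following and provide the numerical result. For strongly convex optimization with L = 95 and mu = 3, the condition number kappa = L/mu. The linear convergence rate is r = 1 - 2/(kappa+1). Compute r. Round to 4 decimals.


Step 1: Compute the condition number.
kappa = L/mu = 95/3 = 31.6667
Step 2: Compute the convergence rate.
r = 1 - 2/(kappa + 1) = 1 - 2*mu/(L + mu) = (L - mu)/(L + mu) = 92/98 = 0.9388


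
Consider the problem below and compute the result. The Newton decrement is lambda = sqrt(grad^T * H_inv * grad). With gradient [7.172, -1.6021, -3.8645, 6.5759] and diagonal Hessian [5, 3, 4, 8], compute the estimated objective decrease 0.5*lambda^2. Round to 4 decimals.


Step 1: H is diagonal, so H^(-1) * g = [1.4344, -0.534, -0.9661, 0.822].
Step 2: g^T H^(-1) g = sum_i g_i^2 / H_ii
  = (7.172)^2/5 + (-1.6021)^2/3 + (-3.8645)^2/4 + (6.5759)^2/8
  = 10.2875 + 0.8556 + 3.7336 + 5.4053 = 20.282
Step 3: Objective decrease = 0.5 * g^T H^(-1) g = 10.141


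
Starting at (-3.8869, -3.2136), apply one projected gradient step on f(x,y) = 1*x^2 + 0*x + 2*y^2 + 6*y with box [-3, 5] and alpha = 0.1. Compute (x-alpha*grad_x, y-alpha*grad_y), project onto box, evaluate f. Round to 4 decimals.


Step 1: Compute gradient at (-3.8869, -3.2136).
grad_x = 2*1*-3.8869 + 0 = -7.7738
grad_y = 2*2*-3.2136 + 6 = -6.8544
Step 2: Gradient step.
x_raw = -3.8869 - 0.1*-7.7738 = -3.1095
y_raw = -3.2136 - 0.1*-6.8544 = -2.5282
Step 3: Project onto [-3, 5].
x_proj = clip(-3.1095) = -3.0
y_proj = clip(-2.5282) = -2.5282
Step 4: Evaluate f.
f(-3.0, -2.5282) = 6.6142


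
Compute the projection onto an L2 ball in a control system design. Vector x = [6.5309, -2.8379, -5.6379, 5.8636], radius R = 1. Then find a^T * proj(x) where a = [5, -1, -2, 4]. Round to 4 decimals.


Step 1: Compute ||x|| (intermediates to 6 decimals).
||x|| = sqrt(6.5309^2 + (-2.8379)^2 + (-5.6379)^2 + 5.8636^2) = 10.81083
Step 2: Project.
Since ||x|| > R, scale = R/||x|| = 1/10.81083 = 0.0925, proj(x) = scale * x
proj(x) = [0.604108, -0.262506, -0.521506, 0.542383]
Step 3: Dot product.
a^T * proj(x) = 5*0.604108 - 1*(-0.262506) - 2*(-0.521506) + 4*0.542383 = 6.4956


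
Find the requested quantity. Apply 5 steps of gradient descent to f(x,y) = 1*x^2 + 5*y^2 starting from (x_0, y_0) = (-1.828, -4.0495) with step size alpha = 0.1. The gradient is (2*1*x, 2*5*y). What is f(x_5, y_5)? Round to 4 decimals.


Gradient descent on f(x,y) = 1*x^2 + 5*y^2.
Starting point: (-1.828, -4.0495), alpha = 0.1
Step 1: grad_x = 2*1*-1.828 = -3.656, grad_y = 2*5*-4.0495 = -40.495
  x_1 = -1.828 - 0.1*-3.656 = -1.4624
  y_1 = -4.0495 - 0.1*-40.495 = 0.0
Step 2: grad_x = 2*1*-1.4624 = -2.9248, grad_y = 2*5*0.0 = 0.0
  x_2 = -1.4624 - 0.1*-2.9248 = -1.1699
  y_2 = 0.0 - 0.1*0.0 = 0.0
Step 3: grad_x = 2*1*-1.1699 = -2.3398, grad_y = 2*5*0.0 = 0.0
  x_3 = -1.1699 - 0.1*-2.3398 = -0.9359
  y_3 = 0.0 - 0.1*0.0 = 0.0
Step 4: grad_x = 2*1*-0.9359 = -1.8719, grad_y = 2*5*0.0 = 0.0
  x_4 = -0.9359 - 0.1*-1.8719 = -0.7487
  y_4 = 0.0 - 0.1*0.0 = 0.0
Step 5: grad_x = 2*1*-0.7487 = -1.4975, grad_y = 2*5*0.0 = 0.0
  x_5 = -0.7487 - 0.1*-1.4975 = -0.599
  y_5 = 0.0 - 0.1*0.0 = 0.0
f(-0.599, 0.0) = 1*(-0.599)^2 + 5*0.0^2 = 0.3588


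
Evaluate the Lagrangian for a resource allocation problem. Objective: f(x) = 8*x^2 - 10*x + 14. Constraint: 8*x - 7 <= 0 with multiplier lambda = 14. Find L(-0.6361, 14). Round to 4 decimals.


Step 1: Evaluate f(x).
f(-0.6361) = 8*(-0.6361)^2 - 10*(-0.6361) + 14 = 23.598
Step 2: Evaluate g(x).
g(-0.6361) = 8*-0.6361 - 7 = -12.0888
Step 3: Compute Lagrangian.
L = 23.598 + 14*-12.0888 = -145.6452


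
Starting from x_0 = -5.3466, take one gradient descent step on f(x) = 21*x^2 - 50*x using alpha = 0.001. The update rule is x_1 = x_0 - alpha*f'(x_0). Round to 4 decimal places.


We compute the gradient at x_0 and apply the update.
f'(x) = 42*x - 50
f'(-5.3466) = 42*-5.3466 - 50 = -274.5572
x_1 = -5.3466 - 0.001*-274.5572 = -5.072


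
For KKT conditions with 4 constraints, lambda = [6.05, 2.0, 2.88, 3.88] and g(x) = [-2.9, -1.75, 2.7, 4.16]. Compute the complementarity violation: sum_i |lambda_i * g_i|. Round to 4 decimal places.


KKT complementary slackness check:
lambda_1 * g_1 = 6.05 * -2.9 = -17.545
lambda_2 * g_2 = 2.0 * -1.75 = -3.5
lambda_3 * g_3 = 2.88 * 2.7 = 7.776
lambda_4 * g_4 = 3.88 * 4.16 = 16.1408
Total violation = 17.545 + 3.5 + 7.776 + 16.1408 = 44.9618


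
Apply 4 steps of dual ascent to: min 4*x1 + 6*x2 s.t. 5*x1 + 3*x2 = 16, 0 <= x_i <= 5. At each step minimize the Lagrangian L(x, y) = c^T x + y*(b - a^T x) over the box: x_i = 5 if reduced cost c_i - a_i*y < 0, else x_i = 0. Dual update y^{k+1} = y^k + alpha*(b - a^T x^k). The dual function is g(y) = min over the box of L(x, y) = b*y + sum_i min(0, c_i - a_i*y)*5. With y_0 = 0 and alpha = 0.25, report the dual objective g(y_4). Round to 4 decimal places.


Dual ascent for LP: min 4*x1 + 6*x2, 5*x1 + 3*x2 = 16, 0 <= x_i <= 5
Step 1: y^k = 0.0, reduced costs: (4.0, 6.0)
  x^k = (0.0, 0.0), subgradient = b - a^T x = 16.0
  y^{k+1} = 0.0 + 0.25*16.0 = 4.0
Step 2: y^k = 4.0, reduced costs: (-16.0, -6.0)
  x^k = (5.0, 5.0), subgradient = b - a^T x = -24.0
  y^{k+1} = 4.0 + 0.25*-24.0 = -2.0
Step 3: y^k = -2.0, reduced costs: (14.0, 12.0)
  x^k = (0.0, 0.0), subgradient = b - a^T x = 16.0
  y^{k+1} = -2.0 + 0.25*16.0 = 2.0
Step 4: y^k = 2.0, reduced costs: (-6.0, 0.0)
  x^k = (5.0, 0.0), subgradient = b - a^T x = -9.0
  y^{k+1} = 2.0 + 0.25*-9.0 = -0.25
Dual objective at y_4 = -0.25: reduced costs (5.25, 6.75), box minimizer x = (0.0, 0.0)
g(y_4) = b*y + (c1 - a1*y)*x1 + (c2 - a2*y)*x2 = 16*(-0.25) + 5.25*0.0 + 6.75*0.0 = -4.0 + 0.0 + 0.0 = -4.0


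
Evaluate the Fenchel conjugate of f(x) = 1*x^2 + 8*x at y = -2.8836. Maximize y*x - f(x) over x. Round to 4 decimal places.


f*(y) = sup_x {y*x - a*x^2 - b*x} = sup_x {(y-b)*x - a*x^2}
FOC: (y - b) - 2a*x = 0 => x* = (y - b)/(2a)
x* = (-2.8836 - 8)/(2*1) = -5.4418
f*(-2.8836) = (y-b)^2/(4a) = (-2.8836 - 8)^2/(4*1)
= 118.4527/4 = 29.6132


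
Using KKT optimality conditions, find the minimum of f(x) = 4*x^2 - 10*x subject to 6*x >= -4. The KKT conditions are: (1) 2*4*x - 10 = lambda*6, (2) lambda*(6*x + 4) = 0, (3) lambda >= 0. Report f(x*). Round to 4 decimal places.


Step 1: Try lambda = 0 (constraint inactive).
Stationarity: 2*4*x - 10 = 0
x* = 10/(2*4) = 1.25
Check constraint: 6*1.25 = 7.5 >= -4 -- satisfied.
Step 2: Compute optimal value.
f(x*) = 4*1.25^2 - 10*1.25 = -6.25


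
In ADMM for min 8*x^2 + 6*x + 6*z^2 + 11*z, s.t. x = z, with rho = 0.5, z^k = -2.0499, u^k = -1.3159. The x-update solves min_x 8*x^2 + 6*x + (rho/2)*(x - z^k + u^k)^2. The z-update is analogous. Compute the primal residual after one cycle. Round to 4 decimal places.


ADMM iteration with rho = 0.5, z^k = -2.0499, u^k = -1.3159
Step 1: x-update.
Minimize 8*x^2 + 6*x + (0.5/2)*(x + 2.0499 - 1.3159)^2
FOC: (2*8 + 0.5)*x = -6 + 0.5*(-2.0499 + 1.3159)
x^{k+1} = -0.3859
Step 2: z-update.
Minimize 6*z^2 + 11*z + (0.5/2)*(-0.3859 - z - 1.3159)^2
FOC: (2*6 + 0.5)*z = -11 + 0.5*(-0.3859 - 1.3159)
z^{k+1} = -0.9481
Step 3: u-update.
u^{k+1} = -1.3159 - 0.3859 + 0.9481 = -0.7537
Step 4: Primal residual = |-0.3859 + 0.9481| = 0.5622
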